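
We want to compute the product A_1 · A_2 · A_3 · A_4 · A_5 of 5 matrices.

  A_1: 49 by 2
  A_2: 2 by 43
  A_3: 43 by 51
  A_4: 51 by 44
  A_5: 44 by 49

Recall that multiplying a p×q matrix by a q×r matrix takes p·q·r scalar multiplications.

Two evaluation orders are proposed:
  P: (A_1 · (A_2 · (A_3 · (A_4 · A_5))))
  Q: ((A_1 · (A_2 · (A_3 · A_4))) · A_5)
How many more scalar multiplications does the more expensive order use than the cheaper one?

16197

Order P = (A_1 · (A_2 · (A_3 · (A_4 · A_5)))): (A_4 · A_5): 51×44 by 44×49 → 51×49, cost 51·44·49 = 109956; (A_3 · (A_4 · A_5)): 43×51 by 51×49 → 43×49, cost 43·51·49 = 107457; cumulative 217413; (A_2 · (A_3 · (A_4 · A_5))): 2×43 by 43×49 → 2×49, cost 2·43·49 = 4214; cumulative 221627; (A_1 · (A_2 · (A_3 · (A_4 · A_5)))): 49×2 by 2×49 → 49×49, cost 49·2·49 = 4802; cumulative 226429. Total 226429.
Order Q = ((A_1 · (A_2 · (A_3 · A_4))) · A_5): (A_3 · A_4): 43×51 by 51×44 → 43×44, cost 43·51·44 = 96492; (A_2 · (A_3 · A_4)): 2×43 by 43×44 → 2×44, cost 2·43·44 = 3784; cumulative 100276; (A_1 · (A_2 · (A_3 · A_4))): 49×2 by 2×44 → 49×44, cost 49·2·44 = 4312; cumulative 104588; ((A_1 · (A_2 · (A_3 · A_4))) · A_5): 49×44 by 44×49 → 49×49, cost 49·44·49 = 105644; cumulative 210232. Total 210232.
Difference: |226429 − 210232| = 16197.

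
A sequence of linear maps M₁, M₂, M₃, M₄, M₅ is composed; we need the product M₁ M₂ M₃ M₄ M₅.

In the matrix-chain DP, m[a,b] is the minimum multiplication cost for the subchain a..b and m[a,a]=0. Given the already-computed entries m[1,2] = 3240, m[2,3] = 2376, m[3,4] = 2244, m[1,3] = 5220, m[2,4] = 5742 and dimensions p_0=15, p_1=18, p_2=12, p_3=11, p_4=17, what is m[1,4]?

8025

m[1,4] = min over k∈[1,3] of m[1,k]+m[k+1,4]+p_{0}·p_k·p_{4}.
k=1: 0 + 5742 + 15·18·17 = 10332; k=2: 3240 + 2244 + 15·12·17 = 8544; k=3: 5220 + 0 + 15·11·17 = 8025.
Minimum: 8025 at k=3.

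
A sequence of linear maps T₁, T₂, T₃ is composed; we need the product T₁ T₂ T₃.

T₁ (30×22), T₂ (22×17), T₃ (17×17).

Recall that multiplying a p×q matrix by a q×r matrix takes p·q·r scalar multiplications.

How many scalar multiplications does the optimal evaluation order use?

17578

Order (T₁ (T₂ T₃)): (T₂ T₃): 22×17 by 17×17 → 22×17, cost 22·17·17 = 6358; (T₁ (T₂ T₃)): 30×22 by 22×17 → 30×17, cost 30·22·17 = 11220; cumulative 17578. Total 17578.
Order ((T₁ T₂) T₃): (T₁ T₂): 30×22 by 22×17 → 30×17, cost 30·22·17 = 11220; ((T₁ T₂) T₃): 30×17 by 17×17 → 30×17, cost 30·17·17 = 8670; cumulative 19890. Total 19890.
Minimum: 17578.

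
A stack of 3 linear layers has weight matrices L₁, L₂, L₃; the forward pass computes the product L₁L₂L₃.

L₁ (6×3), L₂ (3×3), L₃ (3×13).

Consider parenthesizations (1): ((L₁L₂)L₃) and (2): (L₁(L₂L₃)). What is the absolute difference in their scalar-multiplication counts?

Order (1) = ((L₁L₂)L₃): (L₁L₂): 6×3 by 3×3 → 6×3, cost 6·3·3 = 54; ((L₁L₂)L₃): 6×3 by 3×13 → 6×13, cost 6·3·13 = 234; cumulative 288. Total 288.
Order (2) = (L₁(L₂L₃)): (L₂L₃): 3×3 by 3×13 → 3×13, cost 3·3·13 = 117; (L₁(L₂L₃)): 6×3 by 3×13 → 6×13, cost 6·3·13 = 234; cumulative 351. Total 351.
Difference: |288 − 351| = 63.

63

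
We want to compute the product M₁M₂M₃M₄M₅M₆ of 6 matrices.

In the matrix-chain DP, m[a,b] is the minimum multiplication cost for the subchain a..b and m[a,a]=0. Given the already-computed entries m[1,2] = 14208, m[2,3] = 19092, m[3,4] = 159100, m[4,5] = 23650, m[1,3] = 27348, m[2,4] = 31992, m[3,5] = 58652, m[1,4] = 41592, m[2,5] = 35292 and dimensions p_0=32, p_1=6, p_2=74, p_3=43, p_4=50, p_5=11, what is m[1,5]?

m[1,5] = min over k∈[1,4] of m[1,k]+m[k+1,5]+p_{0}·p_k·p_{5}.
k=1: 0 + 35292 + 32·6·11 = 37404; k=2: 14208 + 58652 + 32·74·11 = 98908; k=3: 27348 + 23650 + 32·43·11 = 66134; k=4: 41592 + 0 + 32·50·11 = 59192.
Minimum: 37404 at k=1.

37404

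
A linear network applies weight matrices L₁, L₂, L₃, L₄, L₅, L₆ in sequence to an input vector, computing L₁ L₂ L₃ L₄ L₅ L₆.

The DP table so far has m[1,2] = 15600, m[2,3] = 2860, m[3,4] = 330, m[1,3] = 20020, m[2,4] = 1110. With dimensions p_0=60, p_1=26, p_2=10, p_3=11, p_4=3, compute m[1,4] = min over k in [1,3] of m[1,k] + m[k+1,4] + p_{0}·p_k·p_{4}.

m[1,4] = min over k∈[1,3] of m[1,k]+m[k+1,4]+p_{0}·p_k·p_{4}.
k=1: 0 + 1110 + 60·26·3 = 5790; k=2: 15600 + 330 + 60·10·3 = 17730; k=3: 20020 + 0 + 60·11·3 = 22000.
Minimum: 5790 at k=1.

5790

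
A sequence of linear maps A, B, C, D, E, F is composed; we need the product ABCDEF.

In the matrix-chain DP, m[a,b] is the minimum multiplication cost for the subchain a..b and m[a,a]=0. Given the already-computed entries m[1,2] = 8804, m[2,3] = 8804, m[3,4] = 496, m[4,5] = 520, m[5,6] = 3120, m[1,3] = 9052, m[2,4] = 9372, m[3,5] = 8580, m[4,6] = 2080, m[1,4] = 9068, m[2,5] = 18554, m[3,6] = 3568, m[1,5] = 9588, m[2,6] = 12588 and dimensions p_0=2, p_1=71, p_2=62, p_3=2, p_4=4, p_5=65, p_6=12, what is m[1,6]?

m[1,6] = min over k∈[1,5] of m[1,k]+m[k+1,6]+p_{0}·p_k·p_{6}.
k=1: 0 + 12588 + 2·71·12 = 14292; k=2: 8804 + 3568 + 2·62·12 = 13860; k=3: 9052 + 2080 + 2·2·12 = 11180; k=4: 9068 + 3120 + 2·4·12 = 12284; k=5: 9588 + 0 + 2·65·12 = 11148.
Minimum: 11148 at k=5.

11148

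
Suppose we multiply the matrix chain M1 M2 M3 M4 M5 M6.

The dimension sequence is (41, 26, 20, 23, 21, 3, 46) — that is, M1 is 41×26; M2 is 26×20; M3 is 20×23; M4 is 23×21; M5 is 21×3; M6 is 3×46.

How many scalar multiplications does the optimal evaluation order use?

Adjacent pairs: M1M2 = 41·26·20 = 21320; M2M3 = 26·20·23 = 11960; M3M4 = 20·23·21 = 9660; M4M5 = 23·21·3 = 1449; M5M6 = 21·3·46 = 2898.
Length 3: M1..M3: k=1: 0+11960+41·26·23=36478; k=2: 21320+0+41·20·23=40180 → min 36478 | M2..M4: k=2: 0+9660+26·20·21=20580; k=3: 11960+0+26·23·21=24518 → min 20580 | M3..M5: k=3: 0+1449+20·23·3=2829; k=4: 9660+0+20·21·3=10920 → min 2829 | M4..M6: k=4: 0+2898+23·21·46=25116; k=5: 1449+0+23·3·46=4623 → min 4623.
Length 4: M1..M4: k=1: 0+20580+41·26·21=42966; k=2: 21320+9660+41·20·21=48200; k=3: 36478+0+41·23·21=56281 → min 42966 | M2..M5: k=2: 0+2829+26·20·3=4389; k=3: 11960+1449+26·23·3=15203; k=4: 20580+0+26·21·3=22218 → min 4389 | M3..M6: k=3: 0+4623+20·23·46=25783; k=4: 9660+2898+20·21·46=31878; k=5: 2829+0+20·3·46=5589 → min 5589.
Length 5: M1..M5: k=1: 0+4389+41·26·3=7587; k=2: 21320+2829+41·20·3=26609; k=3: 36478+1449+41·23·3=40756; k=4: 42966+0+41·21·3=45549 → min 7587 | M2..M6: k=2: 0+5589+26·20·46=29509; k=3: 11960+4623+26·23·46=44091; k=4: 20580+2898+26·21·46=48594; k=5: 4389+0+26·3·46=7977 → min 7977.
Length 6: M1..M6: k=1: 0+7977+41·26·46=57013; k=2: 21320+5589+41·20·46=64629; k=3: 36478+4623+41·23·46=84479; k=4: 42966+2898+41·21·46=85470; k=5: 7587+0+41·3·46=13245 → min 13245.
Optimal order: ((M1 (M2 (M3 (M4 M5)))) M6) with cost 13245.

13245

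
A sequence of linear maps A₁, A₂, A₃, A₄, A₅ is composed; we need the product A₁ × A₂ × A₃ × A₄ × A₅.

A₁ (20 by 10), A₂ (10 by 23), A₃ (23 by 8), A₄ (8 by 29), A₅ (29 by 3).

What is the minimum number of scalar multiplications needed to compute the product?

2538

Adjacent pairs: A₁A₂ = 20·10·23 = 4600; A₂A₃ = 10·23·8 = 1840; A₃A₄ = 23·8·29 = 5336; A₄A₅ = 8·29·3 = 696.
Length 3: A₁..A₃: k=1: 0+1840+20·10·8=3440; k=2: 4600+0+20·23·8=8280 → min 3440 | A₂..A₄: k=2: 0+5336+10·23·29=12006; k=3: 1840+0+10·8·29=4160 → min 4160 | A₃..A₅: k=3: 0+696+23·8·3=1248; k=4: 5336+0+23·29·3=7337 → min 1248.
Length 4: A₁..A₄: k=1: 0+4160+20·10·29=9960; k=2: 4600+5336+20·23·29=23276; k=3: 3440+0+20·8·29=8080 → min 8080 | A₂..A₅: k=2: 0+1248+10·23·3=1938; k=3: 1840+696+10·8·3=2776; k=4: 4160+0+10·29·3=5030 → min 1938.
Length 5: A₁..A₅: k=1: 0+1938+20·10·3=2538; k=2: 4600+1248+20·23·3=7228; k=3: 3440+696+20·8·3=4616; k=4: 8080+0+20·29·3=9820 → min 2538.
Optimal order: (A₁ × (A₂ × (A₃ × (A₄ × A₅)))) with cost 2538.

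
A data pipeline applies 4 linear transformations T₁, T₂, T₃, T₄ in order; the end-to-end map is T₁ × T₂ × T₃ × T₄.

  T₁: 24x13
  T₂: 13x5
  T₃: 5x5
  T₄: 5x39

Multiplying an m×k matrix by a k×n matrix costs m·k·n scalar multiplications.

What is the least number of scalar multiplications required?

6565

Adjacent pairs: T₁T₂ = 24·13·5 = 1560; T₂T₃ = 13·5·5 = 325; T₃T₄ = 5·5·39 = 975.
Length 3: T₁..T₃: k=1: 0+325+24·13·5=1885; k=2: 1560+0+24·5·5=2160 → min 1885 | T₂..T₄: k=2: 0+975+13·5·39=3510; k=3: 325+0+13·5·39=2860 → min 2860.
Length 4: T₁..T₄: k=1: 0+2860+24·13·39=15028; k=2: 1560+975+24·5·39=7215; k=3: 1885+0+24·5·39=6565 → min 6565.
Optimal order: ((T₁ × (T₂ × T₃)) × T₄) with cost 6565.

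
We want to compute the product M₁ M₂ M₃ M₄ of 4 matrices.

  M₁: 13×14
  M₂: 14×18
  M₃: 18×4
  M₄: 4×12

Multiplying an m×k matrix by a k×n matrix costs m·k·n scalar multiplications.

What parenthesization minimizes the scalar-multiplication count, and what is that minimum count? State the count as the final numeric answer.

Adjacent pairs: M₁M₂ = 13·14·18 = 3276; M₂M₃ = 14·18·4 = 1008; M₃M₄ = 18·4·12 = 864.
Length 3: M₁..M₃: k=1: 0+1008+13·14·4=1736; k=2: 3276+0+13·18·4=4212 → min 1736 | M₂..M₄: k=2: 0+864+14·18·12=3888; k=3: 1008+0+14·4·12=1680 → min 1680.
Length 4: M₁..M₄: k=1: 0+1680+13·14·12=3864; k=2: 3276+864+13·18·12=6948; k=3: 1736+0+13·4·12=2360 → min 2360.
Optimal parenthesization: ((M₁ (M₂ M₃)) M₄) with cost 2360.

2360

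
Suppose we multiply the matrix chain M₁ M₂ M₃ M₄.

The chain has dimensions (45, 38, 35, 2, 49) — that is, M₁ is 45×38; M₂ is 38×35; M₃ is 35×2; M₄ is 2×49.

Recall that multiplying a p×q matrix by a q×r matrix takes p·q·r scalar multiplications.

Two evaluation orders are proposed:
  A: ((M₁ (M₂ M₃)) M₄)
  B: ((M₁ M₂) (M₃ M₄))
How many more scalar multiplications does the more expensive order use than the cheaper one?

129965

Order A = ((M₁ (M₂ M₃)) M₄): (M₂ M₃): 38×35 by 35×2 → 38×2, cost 38·35·2 = 2660; (M₁ (M₂ M₃)): 45×38 by 38×2 → 45×2, cost 45·38·2 = 3420; cumulative 6080; ((M₁ (M₂ M₃)) M₄): 45×2 by 2×49 → 45×49, cost 45·2·49 = 4410; cumulative 10490. Total 10490.
Order B = ((M₁ M₂) (M₃ M₄)): (M₁ M₂): 45×38 by 38×35 → 45×35, cost 45·38·35 = 59850; (M₃ M₄): 35×2 by 2×49 → 35×49, cost 35·2·49 = 3430; ((M₁ M₂) (M₃ M₄)): 45×35 by 35×49 → 45×49, cost 45·35·49 = 77175; cumulative 140455. Total 140455.
Difference: |10490 − 140455| = 129965.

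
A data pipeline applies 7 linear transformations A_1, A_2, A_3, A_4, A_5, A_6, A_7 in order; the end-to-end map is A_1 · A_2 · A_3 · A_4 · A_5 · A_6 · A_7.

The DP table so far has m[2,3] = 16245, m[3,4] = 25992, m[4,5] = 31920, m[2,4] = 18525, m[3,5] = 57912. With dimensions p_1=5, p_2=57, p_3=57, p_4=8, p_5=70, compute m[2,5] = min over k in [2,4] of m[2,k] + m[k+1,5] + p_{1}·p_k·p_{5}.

21325

m[2,5] = min over k∈[2,4] of m[2,k]+m[k+1,5]+p_{1}·p_k·p_{5}.
k=2: 0 + 57912 + 5·57·70 = 77862; k=3: 16245 + 31920 + 5·57·70 = 68115; k=4: 18525 + 0 + 5·8·70 = 21325.
Minimum: 21325 at k=4.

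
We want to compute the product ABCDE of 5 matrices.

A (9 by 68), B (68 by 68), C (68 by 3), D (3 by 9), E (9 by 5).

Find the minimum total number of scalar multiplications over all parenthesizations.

15978

Adjacent pairs: AB = 9·68·68 = 41616; BC = 68·68·3 = 13872; CD = 68·3·9 = 1836; DE = 3·9·5 = 135.
Length 3: A..C: k=1: 0+13872+9·68·3=15708; k=2: 41616+0+9·68·3=43452 → min 15708 | B..D: k=2: 0+1836+68·68·9=43452; k=3: 13872+0+68·3·9=15708 → min 15708 | C..E: k=3: 0+135+68·3·5=1155; k=4: 1836+0+68·9·5=4896 → min 1155.
Length 4: A..D: k=1: 0+15708+9·68·9=21216; k=2: 41616+1836+9·68·9=48960; k=3: 15708+0+9·3·9=15951 → min 15951 | B..E: k=2: 0+1155+68·68·5=24275; k=3: 13872+135+68·3·5=15027; k=4: 15708+0+68·9·5=18768 → min 15027.
Length 5: A..E: k=1: 0+15027+9·68·5=18087; k=2: 41616+1155+9·68·5=45831; k=3: 15708+135+9·3·5=15978; k=4: 15951+0+9·9·5=16356 → min 15978.
Optimal order: ((A(BC))(DE)) with cost 15978.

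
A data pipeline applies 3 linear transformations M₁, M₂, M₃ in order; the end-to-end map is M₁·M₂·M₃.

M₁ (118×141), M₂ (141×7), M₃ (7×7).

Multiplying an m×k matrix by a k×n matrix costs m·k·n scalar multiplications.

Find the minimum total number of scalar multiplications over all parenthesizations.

Order (M₁·(M₂·M₃)): (M₂·M₃): 141×7 by 7×7 → 141×7, cost 141·7·7 = 6909; (M₁·(M₂·M₃)): 118×141 by 141×7 → 118×7, cost 118·141·7 = 116466; cumulative 123375. Total 123375.
Order ((M₁·M₂)·M₃): (M₁·M₂): 118×141 by 141×7 → 118×7, cost 118·141·7 = 116466; ((M₁·M₂)·M₃): 118×7 by 7×7 → 118×7, cost 118·7·7 = 5782; cumulative 122248. Total 122248.
Minimum: 122248.

122248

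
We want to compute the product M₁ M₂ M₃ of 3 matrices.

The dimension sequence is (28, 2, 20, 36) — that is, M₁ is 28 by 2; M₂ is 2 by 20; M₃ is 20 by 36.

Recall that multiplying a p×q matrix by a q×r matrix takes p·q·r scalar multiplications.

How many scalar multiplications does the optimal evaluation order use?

Order (M₁ (M₂ M₃)): (M₂ M₃): 2×20 by 20×36 → 2×36, cost 2·20·36 = 1440; (M₁ (M₂ M₃)): 28×2 by 2×36 → 28×36, cost 28·2·36 = 2016; cumulative 3456. Total 3456.
Order ((M₁ M₂) M₃): (M₁ M₂): 28×2 by 2×20 → 28×20, cost 28·2·20 = 1120; ((M₁ M₂) M₃): 28×20 by 20×36 → 28×36, cost 28·20·36 = 20160; cumulative 21280. Total 21280.
Minimum: 3456.

3456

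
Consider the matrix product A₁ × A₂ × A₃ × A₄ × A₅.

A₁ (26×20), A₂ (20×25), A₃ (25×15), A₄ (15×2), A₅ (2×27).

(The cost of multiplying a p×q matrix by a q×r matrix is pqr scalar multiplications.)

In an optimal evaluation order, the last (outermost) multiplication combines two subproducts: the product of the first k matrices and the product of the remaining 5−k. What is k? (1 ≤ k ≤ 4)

Adjacent pairs: A₁A₂ = 26·20·25 = 13000; A₂A₃ = 20·25·15 = 7500; A₃A₄ = 25·15·2 = 750; A₄A₅ = 15·2·27 = 810.
Length 3: A₁..A₃: k=1: 0+7500+26·20·15=15300; k=2: 13000+0+26·25·15=22750 → min 15300 | A₂..A₄: k=2: 0+750+20·25·2=1750; k=3: 7500+0+20·15·2=8100 → min 1750 | A₃..A₅: k=3: 0+810+25·15·27=10935; k=4: 750+0+25·2·27=2100 → min 2100.
Length 4: A₁..A₄: k=1: 0+1750+26·20·2=2790; k=2: 13000+750+26·25·2=15050; k=3: 15300+0+26·15·2=16080 → min 2790 | A₂..A₅: k=2: 0+2100+20·25·27=15600; k=3: 7500+810+20·15·27=16410; k=4: 1750+0+20·2·27=2830 → min 2830.
Top-level splits: k=1: (A₁..A₁)·(A₂..A₅) → 0+2830+26·20·27 = 16870; k=2: (A₁..A₂)·(A₃..A₅) → 13000+2100+26·25·27 = 32650; k=3: (A₁..A₃)·(A₄..A₅) → 15300+810+26·15·27 = 26640; k=4: (A₁..A₄)·(A₅..A₅) → 2790+0+26·2·27 = 4194.
Best split is after A₄, i.e. k = 4.

4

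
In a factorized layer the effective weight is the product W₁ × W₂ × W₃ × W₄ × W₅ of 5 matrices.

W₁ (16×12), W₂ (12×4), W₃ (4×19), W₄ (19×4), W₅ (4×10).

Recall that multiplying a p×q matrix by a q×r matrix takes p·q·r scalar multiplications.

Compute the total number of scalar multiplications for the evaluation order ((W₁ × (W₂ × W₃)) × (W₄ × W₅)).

(W₂ × W₃): 12×4 by 4×19 → 12×19, cost 12·4·19 = 912
(W₁ × (W₂ × W₃)): 16×12 by 12×19 → 16×19, cost 16·12·19 = 3648; cumulative 4560
(W₄ × W₅): 19×4 by 4×10 → 19×10, cost 19·4·10 = 760
((W₁ × (W₂ × W₃)) × (W₄ × W₅)): 16×19 by 19×10 → 16×10, cost 16·19·10 = 3040; cumulative 8360
Total: 8360 scalar multiplications.

8360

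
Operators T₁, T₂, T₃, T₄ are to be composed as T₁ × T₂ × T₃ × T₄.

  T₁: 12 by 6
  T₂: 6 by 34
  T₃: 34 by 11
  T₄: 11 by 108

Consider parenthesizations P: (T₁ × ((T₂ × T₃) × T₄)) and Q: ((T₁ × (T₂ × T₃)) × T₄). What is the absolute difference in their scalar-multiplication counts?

144

Order P = (T₁ × ((T₂ × T₃) × T₄)): (T₂ × T₃): 6×34 by 34×11 → 6×11, cost 6·34·11 = 2244; ((T₂ × T₃) × T₄): 6×11 by 11×108 → 6×108, cost 6·11·108 = 7128; cumulative 9372; (T₁ × ((T₂ × T₃) × T₄)): 12×6 by 6×108 → 12×108, cost 12·6·108 = 7776; cumulative 17148. Total 17148.
Order Q = ((T₁ × (T₂ × T₃)) × T₄): (T₂ × T₃): 6×34 by 34×11 → 6×11, cost 6·34·11 = 2244; (T₁ × (T₂ × T₃)): 12×6 by 6×11 → 12×11, cost 12·6·11 = 792; cumulative 3036; ((T₁ × (T₂ × T₃)) × T₄): 12×11 by 11×108 → 12×108, cost 12·11·108 = 14256; cumulative 17292. Total 17292.
Difference: |17148 − 17292| = 144.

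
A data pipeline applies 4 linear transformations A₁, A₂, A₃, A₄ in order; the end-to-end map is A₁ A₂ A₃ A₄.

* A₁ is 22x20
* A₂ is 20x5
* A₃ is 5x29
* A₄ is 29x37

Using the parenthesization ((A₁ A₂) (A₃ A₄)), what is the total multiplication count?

(A₁ A₂): 22×20 by 20×5 → 22×5, cost 22·20·5 = 2200
(A₃ A₄): 5×29 by 29×37 → 5×37, cost 5·29·37 = 5365
((A₁ A₂) (A₃ A₄)): 22×5 by 5×37 → 22×37, cost 22·5·37 = 4070; cumulative 11635
Total: 11635 scalar multiplications.

11635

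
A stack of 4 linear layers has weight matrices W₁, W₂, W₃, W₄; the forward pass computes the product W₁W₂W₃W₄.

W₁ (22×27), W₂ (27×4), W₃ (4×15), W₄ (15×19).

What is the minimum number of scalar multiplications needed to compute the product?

Adjacent pairs: W₁W₂ = 22·27·4 = 2376; W₂W₃ = 27·4·15 = 1620; W₃W₄ = 4·15·19 = 1140.
Length 3: W₁..W₃: k=1: 0+1620+22·27·15=10530; k=2: 2376+0+22·4·15=3696 → min 3696 | W₂..W₄: k=2: 0+1140+27·4·19=3192; k=3: 1620+0+27·15·19=9315 → min 3192.
Length 4: W₁..W₄: k=1: 0+3192+22·27·19=14478; k=2: 2376+1140+22·4·19=5188; k=3: 3696+0+22·15·19=9966 → min 5188.
Optimal order: ((W₁W₂)(W₃W₄)) with cost 5188.

5188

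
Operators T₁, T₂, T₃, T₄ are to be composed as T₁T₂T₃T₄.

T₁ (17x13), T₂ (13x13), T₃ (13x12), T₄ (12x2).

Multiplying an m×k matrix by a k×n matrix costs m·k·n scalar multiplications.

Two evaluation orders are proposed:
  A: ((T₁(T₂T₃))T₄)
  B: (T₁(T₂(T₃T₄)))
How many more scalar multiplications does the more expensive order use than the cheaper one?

3996

Order A = ((T₁(T₂T₃))T₄): (T₂T₃): 13×13 by 13×12 → 13×12, cost 13·13·12 = 2028; (T₁(T₂T₃)): 17×13 by 13×12 → 17×12, cost 17·13·12 = 2652; cumulative 4680; ((T₁(T₂T₃))T₄): 17×12 by 12×2 → 17×2, cost 17·12·2 = 408; cumulative 5088. Total 5088.
Order B = (T₁(T₂(T₃T₄))): (T₃T₄): 13×12 by 12×2 → 13×2, cost 13·12·2 = 312; (T₂(T₃T₄)): 13×13 by 13×2 → 13×2, cost 13·13·2 = 338; cumulative 650; (T₁(T₂(T₃T₄))): 17×13 by 13×2 → 17×2, cost 17·13·2 = 442; cumulative 1092. Total 1092.
Difference: |5088 − 1092| = 3996.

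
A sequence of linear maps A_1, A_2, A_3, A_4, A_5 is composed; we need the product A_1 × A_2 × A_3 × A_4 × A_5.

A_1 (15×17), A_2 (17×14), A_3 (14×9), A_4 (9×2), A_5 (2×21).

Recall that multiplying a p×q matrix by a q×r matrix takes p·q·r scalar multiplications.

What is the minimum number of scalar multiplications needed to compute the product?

Adjacent pairs: A_1A_2 = 15·17·14 = 3570; A_2A_3 = 17·14·9 = 2142; A_3A_4 = 14·9·2 = 252; A_4A_5 = 9·2·21 = 378.
Length 3: A_1..A_3: k=1: 0+2142+15·17·9=4437; k=2: 3570+0+15·14·9=5460 → min 4437 | A_2..A_4: k=2: 0+252+17·14·2=728; k=3: 2142+0+17·9·2=2448 → min 728 | A_3..A_5: k=3: 0+378+14·9·21=3024; k=4: 252+0+14·2·21=840 → min 840.
Length 4: A_1..A_4: k=1: 0+728+15·17·2=1238; k=2: 3570+252+15·14·2=4242; k=3: 4437+0+15·9·2=4707 → min 1238 | A_2..A_5: k=2: 0+840+17·14·21=5838; k=3: 2142+378+17·9·21=5733; k=4: 728+0+17·2·21=1442 → min 1442.
Length 5: A_1..A_5: k=1: 0+1442+15·17·21=6797; k=2: 3570+840+15·14·21=8820; k=3: 4437+378+15·9·21=7650; k=4: 1238+0+15·2·21=1868 → min 1868.
Optimal order: ((A_1 × (A_2 × (A_3 × A_4))) × A_5) with cost 1868.

1868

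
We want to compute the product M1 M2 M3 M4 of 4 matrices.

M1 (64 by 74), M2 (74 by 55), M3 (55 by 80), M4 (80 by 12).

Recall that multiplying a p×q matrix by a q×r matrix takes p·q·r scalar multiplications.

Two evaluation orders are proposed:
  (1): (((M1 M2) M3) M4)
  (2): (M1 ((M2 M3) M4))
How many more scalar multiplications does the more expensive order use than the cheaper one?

150048

Order (1) = (((M1 M2) M3) M4): (M1 M2): 64×74 by 74×55 → 64×55, cost 64·74·55 = 260480; ((M1 M2) M3): 64×55 by 55×80 → 64×80, cost 64·55·80 = 281600; cumulative 542080; (((M1 M2) M3) M4): 64×80 by 80×12 → 64×12, cost 64·80·12 = 61440; cumulative 603520. Total 603520.
Order (2) = (M1 ((M2 M3) M4)): (M2 M3): 74×55 by 55×80 → 74×80, cost 74·55·80 = 325600; ((M2 M3) M4): 74×80 by 80×12 → 74×12, cost 74·80·12 = 71040; cumulative 396640; (M1 ((M2 M3) M4)): 64×74 by 74×12 → 64×12, cost 64·74·12 = 56832; cumulative 453472. Total 453472.
Difference: |603520 − 453472| = 150048.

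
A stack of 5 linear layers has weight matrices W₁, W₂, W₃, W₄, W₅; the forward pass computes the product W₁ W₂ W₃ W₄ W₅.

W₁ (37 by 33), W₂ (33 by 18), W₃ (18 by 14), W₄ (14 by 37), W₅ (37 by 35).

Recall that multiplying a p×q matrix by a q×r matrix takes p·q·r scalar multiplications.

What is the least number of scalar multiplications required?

61670

Adjacent pairs: W₁W₂ = 37·33·18 = 21978; W₂W₃ = 33·18·14 = 8316; W₃W₄ = 18·14·37 = 9324; W₄W₅ = 14·37·35 = 18130.
Length 3: W₁..W₃: k=1: 0+8316+37·33·14=25410; k=2: 21978+0+37·18·14=31302 → min 25410 | W₂..W₄: k=2: 0+9324+33·18·37=31302; k=3: 8316+0+33·14·37=25410 → min 25410 | W₃..W₅: k=3: 0+18130+18·14·35=26950; k=4: 9324+0+18·37·35=32634 → min 26950.
Length 4: W₁..W₄: k=1: 0+25410+37·33·37=70587; k=2: 21978+9324+37·18·37=55944; k=3: 25410+0+37·14·37=44576 → min 44576 | W₂..W₅: k=2: 0+26950+33·18·35=47740; k=3: 8316+18130+33·14·35=42616; k=4: 25410+0+33·37·35=68145 → min 42616.
Length 5: W₁..W₅: k=1: 0+42616+37·33·35=85351; k=2: 21978+26950+37·18·35=72238; k=3: 25410+18130+37·14·35=61670; k=4: 44576+0+37·37·35=92491 → min 61670.
Optimal order: ((W₁ (W₂ W₃)) (W₄ W₅)) with cost 61670.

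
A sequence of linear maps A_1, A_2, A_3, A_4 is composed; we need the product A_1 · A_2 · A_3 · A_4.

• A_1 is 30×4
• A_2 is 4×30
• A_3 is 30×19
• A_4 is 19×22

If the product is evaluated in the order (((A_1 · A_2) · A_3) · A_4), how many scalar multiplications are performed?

(A_1 · A_2): 30×4 by 4×30 → 30×30, cost 30·4·30 = 3600
((A_1 · A_2) · A_3): 30×30 by 30×19 → 30×19, cost 30·30·19 = 17100; cumulative 20700
(((A_1 · A_2) · A_3) · A_4): 30×19 by 19×22 → 30×22, cost 30·19·22 = 12540; cumulative 33240
Total: 33240 scalar multiplications.

33240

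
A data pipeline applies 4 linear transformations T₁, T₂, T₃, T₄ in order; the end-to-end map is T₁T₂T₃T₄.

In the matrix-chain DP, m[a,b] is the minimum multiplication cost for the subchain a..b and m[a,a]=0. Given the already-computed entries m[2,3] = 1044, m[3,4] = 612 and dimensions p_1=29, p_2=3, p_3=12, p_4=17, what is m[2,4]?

m[2,4] = min over k∈[2,3] of m[2,k]+m[k+1,4]+p_{1}·p_k·p_{4}.
k=2: 0 + 612 + 29·3·17 = 2091; k=3: 1044 + 0 + 29·12·17 = 6960.
Minimum: 2091 at k=2.

2091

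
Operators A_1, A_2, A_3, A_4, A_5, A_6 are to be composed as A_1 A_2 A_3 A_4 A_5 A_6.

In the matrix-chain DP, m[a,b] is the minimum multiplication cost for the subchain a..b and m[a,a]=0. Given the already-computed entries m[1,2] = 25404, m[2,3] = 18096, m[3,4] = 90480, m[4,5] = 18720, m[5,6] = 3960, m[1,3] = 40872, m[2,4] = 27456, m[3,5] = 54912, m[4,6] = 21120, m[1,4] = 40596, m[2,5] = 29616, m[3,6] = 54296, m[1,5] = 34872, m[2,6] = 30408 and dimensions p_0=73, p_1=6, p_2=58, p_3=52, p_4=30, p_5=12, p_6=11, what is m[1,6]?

35226

m[1,6] = min over k∈[1,5] of m[1,k]+m[k+1,6]+p_{0}·p_k·p_{6}.
k=1: 0 + 30408 + 73·6·11 = 35226; k=2: 25404 + 54296 + 73·58·11 = 126274; k=3: 40872 + 21120 + 73·52·11 = 103748; k=4: 40596 + 3960 + 73·30·11 = 68646; k=5: 34872 + 0 + 73·12·11 = 44508.
Minimum: 35226 at k=1.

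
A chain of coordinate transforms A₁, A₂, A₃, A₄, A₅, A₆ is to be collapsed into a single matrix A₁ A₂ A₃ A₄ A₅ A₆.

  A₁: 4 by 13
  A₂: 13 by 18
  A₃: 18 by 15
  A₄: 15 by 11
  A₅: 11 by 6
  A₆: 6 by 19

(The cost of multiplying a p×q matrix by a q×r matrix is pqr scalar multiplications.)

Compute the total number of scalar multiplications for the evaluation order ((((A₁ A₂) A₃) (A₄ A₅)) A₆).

(A₁ A₂): 4×13 by 13×18 → 4×18, cost 4·13·18 = 936
((A₁ A₂) A₃): 4×18 by 18×15 → 4×15, cost 4·18·15 = 1080; cumulative 2016
(A₄ A₅): 15×11 by 11×6 → 15×6, cost 15·11·6 = 990
(((A₁ A₂) A₃) (A₄ A₅)): 4×15 by 15×6 → 4×6, cost 4·15·6 = 360; cumulative 3366
((((A₁ A₂) A₃) (A₄ A₅)) A₆): 4×6 by 6×19 → 4×19, cost 4·6·19 = 456; cumulative 3822
Total: 3822 scalar multiplications.

3822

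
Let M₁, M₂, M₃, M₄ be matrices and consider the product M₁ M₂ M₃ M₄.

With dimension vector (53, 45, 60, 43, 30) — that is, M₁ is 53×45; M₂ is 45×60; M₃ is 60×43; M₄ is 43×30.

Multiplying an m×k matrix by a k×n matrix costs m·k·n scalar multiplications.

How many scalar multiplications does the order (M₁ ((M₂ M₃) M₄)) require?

(M₂ M₃): 45×60 by 60×43 → 45×43, cost 45·60·43 = 116100
((M₂ M₃) M₄): 45×43 by 43×30 → 45×30, cost 45·43·30 = 58050; cumulative 174150
(M₁ ((M₂ M₃) M₄)): 53×45 by 45×30 → 53×30, cost 53·45·30 = 71550; cumulative 245700
Total: 245700 scalar multiplications.

245700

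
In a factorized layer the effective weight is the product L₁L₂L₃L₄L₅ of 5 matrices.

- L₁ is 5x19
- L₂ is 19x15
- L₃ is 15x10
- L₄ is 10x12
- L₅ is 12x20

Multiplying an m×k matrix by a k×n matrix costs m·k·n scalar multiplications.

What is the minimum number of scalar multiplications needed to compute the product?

3975

Adjacent pairs: L₁L₂ = 5·19·15 = 1425; L₂L₃ = 19·15·10 = 2850; L₃L₄ = 15·10·12 = 1800; L₄L₅ = 10·12·20 = 2400.
Length 3: L₁..L₃: k=1: 0+2850+5·19·10=3800; k=2: 1425+0+5·15·10=2175 → min 2175 | L₂..L₄: k=2: 0+1800+19·15·12=5220; k=3: 2850+0+19·10·12=5130 → min 5130 | L₃..L₅: k=3: 0+2400+15·10·20=5400; k=4: 1800+0+15·12·20=5400 → min 5400.
Length 4: L₁..L₄: k=1: 0+5130+5·19·12=6270; k=2: 1425+1800+5·15·12=4125; k=3: 2175+0+5·10·12=2775 → min 2775 | L₂..L₅: k=2: 0+5400+19·15·20=11100; k=3: 2850+2400+19·10·20=9050; k=4: 5130+0+19·12·20=9690 → min 9050.
Length 5: L₁..L₅: k=1: 0+9050+5·19·20=10950; k=2: 1425+5400+5·15·20=8325; k=3: 2175+2400+5·10·20=5575; k=4: 2775+0+5·12·20=3975 → min 3975.
Optimal order: ((((L₁L₂)L₃)L₄)L₅) with cost 3975.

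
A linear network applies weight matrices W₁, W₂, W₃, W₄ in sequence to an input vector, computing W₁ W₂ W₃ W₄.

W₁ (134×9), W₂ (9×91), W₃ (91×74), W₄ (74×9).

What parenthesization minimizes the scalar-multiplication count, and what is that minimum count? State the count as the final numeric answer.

Adjacent pairs: W₁W₂ = 134·9·91 = 109746; W₂W₃ = 9·91·74 = 60606; W₃W₄ = 91·74·9 = 60606.
Length 3: W₁..W₃: k=1: 0+60606+134·9·74=149850; k=2: 109746+0+134·91·74=1012102 → min 149850 | W₂..W₄: k=2: 0+60606+9·91·9=67977; k=3: 60606+0+9·74·9=66600 → min 66600.
Length 4: W₁..W₄: k=1: 0+66600+134·9·9=77454; k=2: 109746+60606+134·91·9=280098; k=3: 149850+0+134·74·9=239094 → min 77454.
Optimal parenthesization: (W₁ ((W₂ W₃) W₄)) with cost 77454.

77454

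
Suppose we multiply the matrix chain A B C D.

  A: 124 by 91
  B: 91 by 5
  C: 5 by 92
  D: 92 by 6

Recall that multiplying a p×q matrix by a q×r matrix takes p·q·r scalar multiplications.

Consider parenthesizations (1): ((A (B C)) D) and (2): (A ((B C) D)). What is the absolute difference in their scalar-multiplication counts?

988640

Order (1) = ((A (B C)) D): (B C): 91×5 by 5×92 → 91×92, cost 91·5·92 = 41860; (A (B C)): 124×91 by 91×92 → 124×92, cost 124·91·92 = 1038128; cumulative 1079988; ((A (B C)) D): 124×92 by 92×6 → 124×6, cost 124·92·6 = 68448; cumulative 1148436. Total 1148436.
Order (2) = (A ((B C) D)): (B C): 91×5 by 5×92 → 91×92, cost 91·5·92 = 41860; ((B C) D): 91×92 by 92×6 → 91×6, cost 91·92·6 = 50232; cumulative 92092; (A ((B C) D)): 124×91 by 91×6 → 124×6, cost 124·91·6 = 67704; cumulative 159796. Total 159796.
Difference: |1148436 − 159796| = 988640.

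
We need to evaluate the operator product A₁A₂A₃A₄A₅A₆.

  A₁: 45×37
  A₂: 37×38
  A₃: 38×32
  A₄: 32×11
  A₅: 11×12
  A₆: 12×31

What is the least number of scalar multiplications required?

Adjacent pairs: A₁A₂ = 45·37·38 = 63270; A₂A₃ = 37·38·32 = 44992; A₃A₄ = 38·32·11 = 13376; A₄A₅ = 32·11·12 = 4224; A₅A₆ = 11·12·31 = 4092.
Length 3: A₁..A₃: k=1: 0+44992+45·37·32=98272; k=2: 63270+0+45·38·32=117990 → min 98272 | A₂..A₄: k=2: 0+13376+37·38·11=28842; k=3: 44992+0+37·32·11=58016 → min 28842 | A₃..A₅: k=3: 0+4224+38·32·12=18816; k=4: 13376+0+38·11·12=18392 → min 18392 | A₄..A₆: k=4: 0+4092+32·11·31=15004; k=5: 4224+0+32·12·31=16128 → min 15004.
Length 4: A₁..A₄: k=1: 0+28842+45·37·11=47157; k=2: 63270+13376+45·38·11=95456; k=3: 98272+0+45·32·11=114112 → min 47157 | A₂..A₅: k=2: 0+18392+37·38·12=35264; k=3: 44992+4224+37·32·12=63424; k=4: 28842+0+37·11·12=33726 → min 33726 | A₃..A₆: k=3: 0+15004+38·32·31=52700; k=4: 13376+4092+38·11·31=30426; k=5: 18392+0+38·12·31=32528 → min 30426.
Length 5: A₁..A₅: k=1: 0+33726+45·37·12=53706; k=2: 63270+18392+45·38·12=102182; k=3: 98272+4224+45·32·12=119776; k=4: 47157+0+45·11·12=53097 → min 53097 | A₂..A₆: k=2: 0+30426+37·38·31=74012; k=3: 44992+15004+37·32·31=96700; k=4: 28842+4092+37·11·31=45551; k=5: 33726+0+37·12·31=47490 → min 45551.
Length 6: A₁..A₆: k=1: 0+45551+45·37·31=97166; k=2: 63270+30426+45·38·31=146706; k=3: 98272+15004+45·32·31=157916; k=4: 47157+4092+45·11·31=66594; k=5: 53097+0+45·12·31=69837 → min 66594.
Optimal order: ((A₁(A₂(A₃A₄)))(A₅A₆)) with cost 66594.

66594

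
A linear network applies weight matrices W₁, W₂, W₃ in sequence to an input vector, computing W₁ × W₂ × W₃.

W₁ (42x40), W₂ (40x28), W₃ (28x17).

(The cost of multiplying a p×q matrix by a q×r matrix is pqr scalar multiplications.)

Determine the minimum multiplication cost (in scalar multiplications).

Order (W₁ × (W₂ × W₃)): (W₂ × W₃): 40×28 by 28×17 → 40×17, cost 40·28·17 = 19040; (W₁ × (W₂ × W₃)): 42×40 by 40×17 → 42×17, cost 42·40·17 = 28560; cumulative 47600. Total 47600.
Order ((W₁ × W₂) × W₃): (W₁ × W₂): 42×40 by 40×28 → 42×28, cost 42·40·28 = 47040; ((W₁ × W₂) × W₃): 42×28 by 28×17 → 42×17, cost 42·28·17 = 19992; cumulative 67032. Total 67032.
Minimum: 47600.

47600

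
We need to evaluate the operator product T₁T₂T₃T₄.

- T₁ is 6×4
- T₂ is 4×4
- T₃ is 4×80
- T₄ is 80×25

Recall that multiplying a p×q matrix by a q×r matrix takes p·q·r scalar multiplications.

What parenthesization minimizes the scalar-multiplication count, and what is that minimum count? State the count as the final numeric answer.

Adjacent pairs: T₁T₂ = 6·4·4 = 96; T₂T₃ = 4·4·80 = 1280; T₃T₄ = 4·80·25 = 8000.
Length 3: T₁..T₃: k=1: 0+1280+6·4·80=3200; k=2: 96+0+6·4·80=2016 → min 2016 | T₂..T₄: k=2: 0+8000+4·4·25=8400; k=3: 1280+0+4·80·25=9280 → min 8400.
Length 4: T₁..T₄: k=1: 0+8400+6·4·25=9000; k=2: 96+8000+6·4·25=8696; k=3: 2016+0+6·80·25=14016 → min 8696.
Optimal parenthesization: ((T₁T₂)(T₃T₄)) with cost 8696.

8696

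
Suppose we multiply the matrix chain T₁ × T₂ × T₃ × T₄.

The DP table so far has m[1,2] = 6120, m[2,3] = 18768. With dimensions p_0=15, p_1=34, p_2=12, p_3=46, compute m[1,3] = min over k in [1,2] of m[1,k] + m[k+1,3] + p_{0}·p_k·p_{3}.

14400

m[1,3] = min over k∈[1,2] of m[1,k]+m[k+1,3]+p_{0}·p_k·p_{3}.
k=1: 0 + 18768 + 15·34·46 = 42228; k=2: 6120 + 0 + 15·12·46 = 14400.
Minimum: 14400 at k=2.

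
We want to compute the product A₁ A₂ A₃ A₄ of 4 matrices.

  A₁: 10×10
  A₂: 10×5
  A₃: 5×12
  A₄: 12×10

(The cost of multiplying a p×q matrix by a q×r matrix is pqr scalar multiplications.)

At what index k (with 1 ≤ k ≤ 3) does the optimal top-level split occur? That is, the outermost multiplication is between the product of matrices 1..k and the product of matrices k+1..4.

2

Adjacent pairs: A₁A₂ = 10·10·5 = 500; A₂A₃ = 10·5·12 = 600; A₃A₄ = 5·12·10 = 600.
Length 3: A₁..A₃: k=1: 0+600+10·10·12=1800; k=2: 500+0+10·5·12=1100 → min 1100 | A₂..A₄: k=2: 0+600+10·5·10=1100; k=3: 600+0+10·12·10=1800 → min 1100.
Top-level splits: k=1: (A₁..A₁)·(A₂..A₄) → 0+1100+10·10·10 = 2100; k=2: (A₁..A₂)·(A₃..A₄) → 500+600+10·5·10 = 1600; k=3: (A₁..A₃)·(A₄..A₄) → 1100+0+10·12·10 = 2300.
Best split is after A₂, i.e. k = 2.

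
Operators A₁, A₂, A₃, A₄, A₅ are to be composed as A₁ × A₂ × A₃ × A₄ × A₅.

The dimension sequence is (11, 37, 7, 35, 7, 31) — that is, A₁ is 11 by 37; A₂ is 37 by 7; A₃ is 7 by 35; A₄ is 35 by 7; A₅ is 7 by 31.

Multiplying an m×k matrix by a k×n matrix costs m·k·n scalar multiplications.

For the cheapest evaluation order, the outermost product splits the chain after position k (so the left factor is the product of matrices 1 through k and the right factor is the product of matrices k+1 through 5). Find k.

4

Adjacent pairs: A₁A₂ = 11·37·7 = 2849; A₂A₃ = 37·7·35 = 9065; A₃A₄ = 7·35·7 = 1715; A₄A₅ = 35·7·31 = 7595.
Length 3: A₁..A₃: k=1: 0+9065+11·37·35=23310; k=2: 2849+0+11·7·35=5544 → min 5544 | A₂..A₄: k=2: 0+1715+37·7·7=3528; k=3: 9065+0+37·35·7=18130 → min 3528 | A₃..A₅: k=3: 0+7595+7·35·31=15190; k=4: 1715+0+7·7·31=3234 → min 3234.
Length 4: A₁..A₄: k=1: 0+3528+11·37·7=6377; k=2: 2849+1715+11·7·7=5103; k=3: 5544+0+11·35·7=8239 → min 5103 | A₂..A₅: k=2: 0+3234+37·7·31=11263; k=3: 9065+7595+37·35·31=56805; k=4: 3528+0+37·7·31=11557 → min 11263.
Top-level splits: k=1: (A₁..A₁)·(A₂..A₅) → 0+11263+11·37·31 = 23880; k=2: (A₁..A₂)·(A₃..A₅) → 2849+3234+11·7·31 = 8470; k=3: (A₁..A₃)·(A₄..A₅) → 5544+7595+11·35·31 = 25074; k=4: (A₁..A₄)·(A₅..A₅) → 5103+0+11·7·31 = 7490.
Best split is after A₄, i.e. k = 4.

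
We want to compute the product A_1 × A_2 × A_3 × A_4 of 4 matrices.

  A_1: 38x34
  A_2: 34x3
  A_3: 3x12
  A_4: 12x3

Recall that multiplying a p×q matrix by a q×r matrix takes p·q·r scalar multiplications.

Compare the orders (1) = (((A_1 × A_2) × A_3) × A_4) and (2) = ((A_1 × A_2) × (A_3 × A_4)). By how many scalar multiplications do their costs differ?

2286

Order (1) = (((A_1 × A_2) × A_3) × A_4): (A_1 × A_2): 38×34 by 34×3 → 38×3, cost 38·34·3 = 3876; ((A_1 × A_2) × A_3): 38×3 by 3×12 → 38×12, cost 38·3·12 = 1368; cumulative 5244; (((A_1 × A_2) × A_3) × A_4): 38×12 by 12×3 → 38×3, cost 38·12·3 = 1368; cumulative 6612. Total 6612.
Order (2) = ((A_1 × A_2) × (A_3 × A_4)): (A_1 × A_2): 38×34 by 34×3 → 38×3, cost 38·34·3 = 3876; (A_3 × A_4): 3×12 by 12×3 → 3×3, cost 3·12·3 = 108; ((A_1 × A_2) × (A_3 × A_4)): 38×3 by 3×3 → 38×3, cost 38·3·3 = 342; cumulative 4326. Total 4326.
Difference: |6612 − 4326| = 2286.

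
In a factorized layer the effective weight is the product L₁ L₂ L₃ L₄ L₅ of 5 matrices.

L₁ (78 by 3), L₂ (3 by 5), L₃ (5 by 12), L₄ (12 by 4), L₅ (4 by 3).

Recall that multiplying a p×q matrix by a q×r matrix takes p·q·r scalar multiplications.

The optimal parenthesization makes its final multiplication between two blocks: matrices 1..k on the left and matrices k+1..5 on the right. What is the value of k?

1

Adjacent pairs: L₁L₂ = 78·3·5 = 1170; L₂L₃ = 3·5·12 = 180; L₃L₄ = 5·12·4 = 240; L₄L₅ = 12·4·3 = 144.
Length 3: L₁..L₃: k=1: 0+180+78·3·12=2988; k=2: 1170+0+78·5·12=5850 → min 2988 | L₂..L₄: k=2: 0+240+3·5·4=300; k=3: 180+0+3·12·4=324 → min 300 | L₃..L₅: k=3: 0+144+5·12·3=324; k=4: 240+0+5·4·3=300 → min 300.
Length 4: L₁..L₄: k=1: 0+300+78·3·4=1236; k=2: 1170+240+78·5·4=2970; k=3: 2988+0+78·12·4=6732 → min 1236 | L₂..L₅: k=2: 0+300+3·5·3=345; k=3: 180+144+3·12·3=432; k=4: 300+0+3·4·3=336 → min 336.
Top-level splits: k=1: (L₁..L₁)·(L₂..L₅) → 0+336+78·3·3 = 1038; k=2: (L₁..L₂)·(L₃..L₅) → 1170+300+78·5·3 = 2640; k=3: (L₁..L₃)·(L₄..L₅) → 2988+144+78·12·3 = 5940; k=4: (L₁..L₄)·(L₅..L₅) → 1236+0+78·4·3 = 2172.
Best split is after L₁, i.e. k = 1.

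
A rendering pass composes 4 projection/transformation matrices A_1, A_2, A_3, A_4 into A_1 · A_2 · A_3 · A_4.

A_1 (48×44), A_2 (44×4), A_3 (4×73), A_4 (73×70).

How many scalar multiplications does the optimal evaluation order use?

42328

Adjacent pairs: A_1A_2 = 48·44·4 = 8448; A_2A_3 = 44·4·73 = 12848; A_3A_4 = 4·73·70 = 20440.
Length 3: A_1..A_3: k=1: 0+12848+48·44·73=167024; k=2: 8448+0+48·4·73=22464 → min 22464 | A_2..A_4: k=2: 0+20440+44·4·70=32760; k=3: 12848+0+44·73·70=237688 → min 32760.
Length 4: A_1..A_4: k=1: 0+32760+48·44·70=180600; k=2: 8448+20440+48·4·70=42328; k=3: 22464+0+48·73·70=267744 → min 42328.
Optimal order: ((A_1 · A_2) · (A_3 · A_4)) with cost 42328.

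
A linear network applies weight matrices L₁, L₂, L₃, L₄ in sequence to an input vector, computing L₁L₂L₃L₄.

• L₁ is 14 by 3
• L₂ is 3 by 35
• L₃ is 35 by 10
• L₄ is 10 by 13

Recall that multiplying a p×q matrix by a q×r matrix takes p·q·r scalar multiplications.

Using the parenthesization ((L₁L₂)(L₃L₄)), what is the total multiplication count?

(L₁L₂): 14×3 by 3×35 → 14×35, cost 14·3·35 = 1470
(L₃L₄): 35×10 by 10×13 → 35×13, cost 35·10·13 = 4550
((L₁L₂)(L₃L₄)): 14×35 by 35×13 → 14×13, cost 14·35·13 = 6370; cumulative 12390
Total: 12390 scalar multiplications.

12390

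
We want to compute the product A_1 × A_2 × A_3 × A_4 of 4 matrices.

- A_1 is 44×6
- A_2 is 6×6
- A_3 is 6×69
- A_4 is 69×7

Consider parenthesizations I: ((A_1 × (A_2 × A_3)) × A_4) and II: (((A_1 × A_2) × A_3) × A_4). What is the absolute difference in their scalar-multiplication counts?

900

Order I = ((A_1 × (A_2 × A_3)) × A_4): (A_2 × A_3): 6×6 by 6×69 → 6×69, cost 6·6·69 = 2484; (A_1 × (A_2 × A_3)): 44×6 by 6×69 → 44×69, cost 44·6·69 = 18216; cumulative 20700; ((A_1 × (A_2 × A_3)) × A_4): 44×69 by 69×7 → 44×7, cost 44·69·7 = 21252; cumulative 41952. Total 41952.
Order II = (((A_1 × A_2) × A_3) × A_4): (A_1 × A_2): 44×6 by 6×6 → 44×6, cost 44·6·6 = 1584; ((A_1 × A_2) × A_3): 44×6 by 6×69 → 44×69, cost 44·6·69 = 18216; cumulative 19800; (((A_1 × A_2) × A_3) × A_4): 44×69 by 69×7 → 44×7, cost 44·69·7 = 21252; cumulative 41052. Total 41052.
Difference: |41952 − 41052| = 900.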